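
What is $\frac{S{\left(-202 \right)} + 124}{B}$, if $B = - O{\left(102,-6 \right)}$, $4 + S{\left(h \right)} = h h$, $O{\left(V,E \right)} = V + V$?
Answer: $- \frac{10231}{51} \approx -200.61$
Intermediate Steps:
$O{\left(V,E \right)} = 2 V$
$S{\left(h \right)} = -4 + h^{2}$ ($S{\left(h \right)} = -4 + h h = -4 + h^{2}$)
$B = -204$ ($B = - 2 \cdot 102 = \left(-1\right) 204 = -204$)
$\frac{S{\left(-202 \right)} + 124}{B} = \frac{\left(-4 + \left(-202\right)^{2}\right) + 124}{-204} = \left(\left(-4 + 40804\right) + 124\right) \left(- \frac{1}{204}\right) = \left(40800 + 124\right) \left(- \frac{1}{204}\right) = 40924 \left(- \frac{1}{204}\right) = - \frac{10231}{51}$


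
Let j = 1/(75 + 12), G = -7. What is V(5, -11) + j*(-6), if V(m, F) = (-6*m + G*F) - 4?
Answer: 1245/29 ≈ 42.931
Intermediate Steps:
V(m, F) = -4 - 7*F - 6*m (V(m, F) = (-6*m - 7*F) - 4 = (-7*F - 6*m) - 4 = -4 - 7*F - 6*m)
j = 1/87 ≈ 0.011494
V(5, -11) + j*(-6) = (-4 - 7*(-11) - 6*5) + (1/87)*(-6) = (-4 + 77 - 30) - 2/29 = 43 - 2/29 = 1245/29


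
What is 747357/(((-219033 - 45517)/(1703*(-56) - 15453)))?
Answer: 6370988469/20350 ≈ 3.1307e+5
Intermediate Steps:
747357/(((-219033 - 45517)/(1703*(-56) - 15453))) = 747357/((-264550/(-95368 - 15453))) = 747357/((-264550/(-110821))) = 747357/((-264550*(-1/110821))) = 747357/(264550/110821) = 747357*(110821/264550) = 6370988469/20350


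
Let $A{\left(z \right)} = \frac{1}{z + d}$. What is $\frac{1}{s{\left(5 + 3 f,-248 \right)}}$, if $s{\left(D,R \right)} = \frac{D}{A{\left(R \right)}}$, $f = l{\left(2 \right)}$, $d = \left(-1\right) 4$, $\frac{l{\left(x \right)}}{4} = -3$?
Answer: $\frac{1}{7812} \approx 0.00012801$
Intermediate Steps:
$l{\left(x \right)} = -12$ ($l{\left(x \right)} = 4 \left(-3\right) = -12$)
$d = -4$
$f = -12$
$A{\left(z \right)} = \frac{1}{-4 + z}$ ($A{\left(z \right)} = \frac{1}{z - 4} = \frac{1}{-4 + z}$)
$s{\left(D,R \right)} = D \left(-4 + R\right)$ ($s{\left(D,R \right)} = \frac{D}{\frac{1}{-4 + R}} = D \left(-4 + R\right)$)
$\frac{1}{s{\left(5 + 3 f,-248 \right)}} = \frac{1}{\left(5 + 3 \left(-12\right)\right) \left(-4 - 248\right)} = \frac{1}{\left(5 - 36\right) \left(-252\right)} = \frac{1}{\left(-31\right) \left(-252\right)} = \frac{1}{7812}$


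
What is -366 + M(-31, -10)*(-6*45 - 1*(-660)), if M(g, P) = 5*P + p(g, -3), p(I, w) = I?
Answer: -31956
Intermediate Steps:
M(g, P) = g + 5*P (M(g, P) = 5*P + g = g + 5*P)
-366 + M(-31, -10)*(-6*45 - 1*(-660)) = -366 + (-31 + 5*(-10))*(-6*45 - 1*(-660)) = -366 + (-31 - 50)*(-270 + 660) = -366 - 81*390 = -366 - 31590 = -31956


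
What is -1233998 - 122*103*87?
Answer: -2327240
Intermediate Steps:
-1233998 - 122*103*87 = -1233998 - 12566*87 = -1233998 - 1093242 = -2327240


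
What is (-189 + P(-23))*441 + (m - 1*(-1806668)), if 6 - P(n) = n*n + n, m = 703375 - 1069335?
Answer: 1136859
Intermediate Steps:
m = -365960
P(n) = 6 - n - n² (P(n) = 6 - (n*n + n) = 6 - (n² + n) = 6 - (n + n²) = 6 + (-n - n²) = 6 - n - n²)
(-189 + P(-23))*441 + (m - 1*(-1806668)) = (-189 + (6 - 1*(-23) - 1*(-23)²))*441 + (-365960 - 1*(-1806668)) = (-189 + (6 + 23 - 1*529))*441 + (-365960 + 1806668) = (-189 + (6 + 23 - 529))*441 + 1440708 = (-189 - 500)*441 + 1440708 = -689*441 + 1440708 = -303849 + 1440708 = 1136859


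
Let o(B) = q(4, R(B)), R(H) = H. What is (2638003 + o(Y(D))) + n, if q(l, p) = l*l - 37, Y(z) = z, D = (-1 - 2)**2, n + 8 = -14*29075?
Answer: 2230924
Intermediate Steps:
n = -407058 (n = -8 - 14*29075 = -8 - 407050 = -407058)
D = 9 (D = (-3)**2 = 9)
q(l, p) = -37 + l**2 (q(l, p) = l**2 - 37 = -37 + l**2)
o(B) = -21 (o(B) = -37 + 4**2 = -37 + 16 = -21)
(2638003 + o(Y(D))) + n = (2638003 - 21) - 407058 = 2637982 - 407058 = 2230924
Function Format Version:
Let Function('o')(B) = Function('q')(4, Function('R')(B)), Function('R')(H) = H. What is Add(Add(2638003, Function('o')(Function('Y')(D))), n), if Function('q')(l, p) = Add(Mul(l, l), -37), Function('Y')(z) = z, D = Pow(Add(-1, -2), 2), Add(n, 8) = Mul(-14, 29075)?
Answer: 2230924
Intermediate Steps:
n = -407058 (n = Add(-8, Mul(-14, 29075)) = Add(-8, -407050) = -407058)
D = 9 (D = Pow(-3, 2) = 9)
Function('q')(l, p) = Add(-37, Pow(l, 2)) (Function('q')(l, p) = Add(Pow(l, 2), -37) = Add(-37, Pow(l, 2)))
Function('o')(B) = -21 (Function('o')(B) = Add(-37, Pow(4, 2)) = Add(-37, 16) = -21)
Add(Add(2638003, Function('o')(Function('Y')(D))), n) = Add(Add(2638003, -21), -407058) = Add(2637982, -407058) = 2230924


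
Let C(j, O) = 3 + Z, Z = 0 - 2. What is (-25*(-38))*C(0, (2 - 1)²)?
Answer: 950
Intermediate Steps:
Z = -2
C(j, O) = 1 (C(j, O) = 3 - 2 = 1)
(-25*(-38))*C(0, (2 - 1)²) = -25*(-38)*1 = 950*1 = 950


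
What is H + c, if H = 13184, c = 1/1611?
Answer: 21239425/1611 ≈ 13184.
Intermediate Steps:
c = 1/1611 ≈ 0.00062073
H + c = 13184 + 1/1611 = 21239425/1611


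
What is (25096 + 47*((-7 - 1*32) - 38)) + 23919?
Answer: 45396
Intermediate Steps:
(25096 + 47*((-7 - 1*32) - 38)) + 23919 = (25096 + 47*((-7 - 32) - 38)) + 23919 = (25096 + 47*(-39 - 38)) + 23919 = (25096 + 47*(-77)) + 23919 = (25096 - 3619) + 23919 = 21477 + 23919 = 45396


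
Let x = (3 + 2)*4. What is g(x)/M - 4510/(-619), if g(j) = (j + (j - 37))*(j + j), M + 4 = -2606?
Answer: 389894/53853 ≈ 7.2400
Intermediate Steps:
M = -2610 (M = -4 - 2606 = -2610)
x = 20 (x = 5*4 = 20)
g(j) = 2*j*(-37 + 2*j) (g(j) = (j + (-37 + j))*(2*j) = (-37 + 2*j)*(2*j) = 2*j*(-37 + 2*j))
g(x)/M - 4510/(-619) = (2*20*(-37 + 2*20))/(-2610) - 4510/(-619) = (2*20*(-37 + 40))*(-1/2610) - 4510*(-1/619) = (2*20*3)*(-1/2610) + 4510/619 = 120*(-1/2610) + 4510/619 = -4/87 + 4510/619 = 389894/53853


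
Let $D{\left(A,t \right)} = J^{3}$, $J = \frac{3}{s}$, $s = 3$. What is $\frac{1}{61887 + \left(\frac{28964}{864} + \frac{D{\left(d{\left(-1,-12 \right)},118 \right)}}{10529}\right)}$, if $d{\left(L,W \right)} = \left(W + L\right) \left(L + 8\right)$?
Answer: $\frac{2274264}{140823616873} \approx 1.615 \cdot 10^{-5}$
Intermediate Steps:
$d{\left(L,W \right)} = \left(8 + L\right) \left(L + W\right)$ ($d{\left(L,W \right)} = \left(L + W\right) \left(8 + L\right) = \left(8 + L\right) \left(L + W\right)$)
$J = 1$ ($J = \frac{3}{3} = 3 \cdot \frac{1}{3} = 1$)
$D{\left(A,t \right)} = 1$ ($D{\left(A,t \right)} = 1^{3} = 1$)
$\frac{1}{61887 + \left(\frac{28964}{864} + \frac{D{\left(d{\left(-1,-12 \right)},118 \right)}}{10529}\right)} = \frac{1}{61887 + \left(\frac{28964}{864} + 1 \cdot \frac{1}{10529}\right)} = \frac{1}{61887 + \left(28964 \cdot \frac{1}{864} + 1 \cdot \frac{1}{10529}\right)} = \frac{1}{61887 + \left(\frac{7241}{216} + \frac{1}{10529}\right)} = \frac{1}{61887 + \frac{76240705}{2274264}} = \frac{1}{\frac{140823616873}{2274264}} = \frac{2274264}{140823616873}$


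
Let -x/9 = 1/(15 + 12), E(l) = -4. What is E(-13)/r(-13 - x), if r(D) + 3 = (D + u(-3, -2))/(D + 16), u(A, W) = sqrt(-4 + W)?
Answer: 1360/2339 + 60*I*sqrt(6)/2339 ≈ 0.58144 + 0.062834*I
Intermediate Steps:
x = -1/3 (x = -9/(15 + 12) = -9/27 = -9*1/27 = -1/3 ≈ -0.33333)
r(D) = -3 + (D + I*sqrt(6))/(16 + D) (r(D) = -3 + (D + sqrt(-4 - 2))/(D + 16) = -3 + (D + sqrt(-6))/(16 + D) = -3 + (D + I*sqrt(6))/(16 + D))
E(-13)/r(-13 - x) = -4*(16 + (-13 - 1*(-1/3)))/(-48 - 2*(-13 - 1*(-1/3)) + I*sqrt(6)) = -4*(16 + (-13 + 1/3))/(-48 - 2*(-13 + 1/3) + I*sqrt(6)) = -4*(16 - 38/3)/(-48 - 2*(-38/3) + I*sqrt(6)) = -4*10/(3*(-48 + 76/3 + I*sqrt(6))) = -4*10/(3*(-68/3 + I*sqrt(6))) = -4/(-34/5 + 3*I*sqrt(6)/10)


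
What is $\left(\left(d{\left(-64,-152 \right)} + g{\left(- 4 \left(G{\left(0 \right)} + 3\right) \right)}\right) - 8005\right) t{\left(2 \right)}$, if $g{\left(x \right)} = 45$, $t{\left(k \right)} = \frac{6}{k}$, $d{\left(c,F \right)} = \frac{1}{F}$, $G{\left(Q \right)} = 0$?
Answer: $- \frac{3629763}{152} \approx -23880.0$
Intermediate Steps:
$\left(\left(d{\left(-64,-152 \right)} + g{\left(- 4 \left(G{\left(0 \right)} + 3\right) \right)}\right) - 8005\right) t{\left(2 \right)} = \left(\left(\frac{1}{-152} + 45\right) - 8005\right) \frac{6}{2} = \left(\left(- \frac{1}{152} + 45\right) - 8005\right) 6 \cdot \frac{1}{2} = \left(\frac{6839}{152} - 8005\right) 3 = \left(- \frac{1209921}{152}\right) 3 = - \frac{3629763}{152}$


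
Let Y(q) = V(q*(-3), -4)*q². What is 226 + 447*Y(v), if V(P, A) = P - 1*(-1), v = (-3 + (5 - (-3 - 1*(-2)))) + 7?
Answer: -1296074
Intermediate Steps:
v = 10 (v = (-3 + (5 - (-3 + 2))) + 7 = (-3 + (5 - 1*(-1))) + 7 = (-3 + (5 + 1)) + 7 = (-3 + 6) + 7 = 3 + 7 = 10)
V(P, A) = 1 + P (V(P, A) = P + 1 = 1 + P)
Y(q) = q²*(1 - 3*q) (Y(q) = (1 + q*(-3))*q² = (1 - 3*q)*q² = q²*(1 - 3*q))
226 + 447*Y(v) = 226 + 447*(10²*(1 - 3*10)) = 226 + 447*(100*(1 - 30)) = 226 + 447*(100*(-29)) = 226 + 447*(-2900) = 226 - 1296300 = -1296074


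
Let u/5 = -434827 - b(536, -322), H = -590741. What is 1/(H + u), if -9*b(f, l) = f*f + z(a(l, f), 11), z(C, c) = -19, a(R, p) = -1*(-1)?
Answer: -3/7815833 ≈ -3.8384e-7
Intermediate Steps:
a(R, p) = 1
b(f, l) = 19/9 - f**2/9 (b(f, l) = -(f*f - 19)/9 = -(f**2 - 19)/9 = -(-19 + f**2)/9 = 19/9 - f**2/9)
u = -6043610/3 (u = 5*(-434827 - (19/9 - 1/9*536**2)) = 5*(-434827 - (19/9 - 1/9*287296)) = 5*(-434827 - (19/9 - 287296/9)) = 5*(-434827 - 1*(-95759/3)) = 5*(-434827 + 95759/3) = 5*(-1208722/3) = -6043610/3 ≈ -2.0145e+6)
1/(H + u) = 1/(-590741 - 6043610/3) = 1/(-7815833/3) = -3/7815833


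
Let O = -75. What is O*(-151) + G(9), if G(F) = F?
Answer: 11334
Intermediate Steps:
O*(-151) + G(9) = -75*(-151) + 9 = 11325 + 9 = 11334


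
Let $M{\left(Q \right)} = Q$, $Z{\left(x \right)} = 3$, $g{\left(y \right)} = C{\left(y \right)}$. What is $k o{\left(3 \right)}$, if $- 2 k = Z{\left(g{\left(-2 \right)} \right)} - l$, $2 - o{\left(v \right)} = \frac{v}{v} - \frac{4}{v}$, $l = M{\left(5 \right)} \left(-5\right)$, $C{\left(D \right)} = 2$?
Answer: $- \frac{98}{3} \approx -32.667$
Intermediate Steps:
$g{\left(y \right)} = 2$
$l = -25$ ($l = 5 \left(-5\right) = -25$)
$o{\left(v \right)} = 1 + \frac{4}{v}$ ($o{\left(v \right)} = 2 - \left(\frac{v}{v} - \frac{4}{v}\right) = 2 - \left(1 - \frac{4}{v}\right) = 1 + \frac{4}{v}$)
$k = -14$ ($k = - \frac{3 - -25}{2} = - \frac{3 + 25}{2} = \left(- \frac{1}{2}\right) 28 = -14$)
$k o{\left(3 \right)} = - 14 \frac{4 + 3}{3} = - 14 \cdot \frac{1}{3} \cdot 7 = \left(-14\right) \frac{7}{3} = - \frac{98}{3}$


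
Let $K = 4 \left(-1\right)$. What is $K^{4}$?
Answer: $256$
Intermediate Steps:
$K = -4$
$K^{4} = \left(-4\right)^{4} = 256$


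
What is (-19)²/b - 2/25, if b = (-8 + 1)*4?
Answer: -9081/700 ≈ -12.973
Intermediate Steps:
b = -28 (b = -7*4 = -28)
(-19)²/b - 2/25 = (-19)²/(-28) - 2/25 = 361*(-1/28) - 2*1/25 = -361/28 - 2/25 = -9081/700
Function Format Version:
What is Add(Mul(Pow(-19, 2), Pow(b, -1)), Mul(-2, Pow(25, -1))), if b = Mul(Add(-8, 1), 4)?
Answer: Rational(-9081, 700) ≈ -12.973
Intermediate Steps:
b = -28 (b = Mul(-7, 4) = -28)
Add(Mul(Pow(-19, 2), Pow(b, -1)), Mul(-2, Pow(25, -1))) = Add(Mul(Pow(-19, 2), Pow(-28, -1)), Mul(-2, Pow(25, -1))) = Add(Mul(361, Rational(-1, 28)), Mul(-2, Rational(1, 25))) = Add(Rational(-361, 28), Rational(-2, 25)) = Rational(-9081, 700)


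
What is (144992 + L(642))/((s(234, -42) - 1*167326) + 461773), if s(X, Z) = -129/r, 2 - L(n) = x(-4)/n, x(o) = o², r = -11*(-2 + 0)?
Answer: 1023947452/2079343305 ≈ 0.49244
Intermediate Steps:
r = 22 (r = -11*(-2) = 22)
L(n) = 2 - 16/n (L(n) = 2 - (-4)²/n = 2 - 16/n)
s(X, Z) = -129/22
(144992 + L(642))/((s(234, -42) - 1*167326) + 461773) = (144992 + (2 - 16/642))/((-129/22 - 1*167326) + 461773) = (144992 + (2 - 16*1/642))/((-129/22 - 167326) + 461773) = (144992 + (2 - 8/321))/(-3681301/22 + 461773) = (144992 + 634/321)/(6477705/22) = (46543066/321)*(22/6477705) = 1023947452/2079343305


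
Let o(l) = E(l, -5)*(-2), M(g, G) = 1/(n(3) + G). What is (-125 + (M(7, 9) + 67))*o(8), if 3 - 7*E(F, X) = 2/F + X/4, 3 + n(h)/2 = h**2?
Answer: 9736/147 ≈ 66.231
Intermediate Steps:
n(h) = -6 + 2*h**2
E(F, X) = 3/7 - 2/(7*F) - X/28 (E(F, X) = 3/7 - (2/F + X/4)/7 = 3/7 + (-2/(7*F) - X/28) = 3/7 - 2/(7*F) - X/28)
M(g, G) = 1/(12 + G) (M(g, G) = 1/((-6 + 2*3**2) + G) = 1/((-6 + 2*9) + G) = 1/((-6 + 18) + G) = 1/(12 + G))
o(l) = -(-8 + 17*l)/(14*l) (o(l) = ((-8 - l*(-12 - 5))/(28*l))*(-2) = ((-8 - 1*l*(-17))/(28*l))*(-2) = ((-8 + 17*l)/(28*l))*(-2) = -(-8 + 17*l)/(14*l))
(-125 + (M(7, 9) + 67))*o(8) = (-125 + (1/(12 + 9) + 67))*((1/14)*(8 - 17*8)/8) = (-125 + (1/21 + 67))*((1/14)*(1/8)*(8 - 136)) = (-125 + (1/21 + 67))*((1/14)*(1/8)*(-128)) = (-125 + 1408/21)*(-8/7) = -1217/21*(-8/7) = 9736/147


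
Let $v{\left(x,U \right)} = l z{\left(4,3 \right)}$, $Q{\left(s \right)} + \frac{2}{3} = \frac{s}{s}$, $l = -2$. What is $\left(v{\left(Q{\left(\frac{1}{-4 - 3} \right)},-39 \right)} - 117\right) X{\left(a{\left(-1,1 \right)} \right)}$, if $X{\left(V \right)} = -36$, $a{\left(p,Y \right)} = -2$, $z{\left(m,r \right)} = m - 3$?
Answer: $4284$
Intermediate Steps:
$z{\left(m,r \right)} = -3 + m$
$Q{\left(s \right)} = \frac{1}{3}$ ($Q{\left(s \right)} = - \frac{2}{3} + \frac{s}{s} = - \frac{2}{3} + 1 = \frac{1}{3}$)
$v{\left(x,U \right)} = -2$ ($v{\left(x,U \right)} = - 2 \left(-3 + 4\right) = \left(-2\right) 1 = -2$)
$\left(v{\left(Q{\left(\frac{1}{-4 - 3} \right)},-39 \right)} - 117\right) X{\left(a{\left(-1,1 \right)} \right)} = \left(-2 - 117\right) \left(-36\right) = \left(-119\right) \left(-36\right) = 4284$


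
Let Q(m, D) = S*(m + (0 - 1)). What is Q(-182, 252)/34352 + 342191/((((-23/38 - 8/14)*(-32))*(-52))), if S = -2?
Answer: -97707025225/559113152 ≈ -174.75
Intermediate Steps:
Q(m, D) = 2 - 2*m (Q(m, D) = -2*(m + (0 - 1)) = -2*(m - 1) = -2*(-1 + m) = 2 - 2*m)
Q(-182, 252)/34352 + 342191/((((-23/38 - 8/14)*(-32))*(-52))) = (2 - 2*(-182))/34352 + 342191/((((-23/38 - 8/14)*(-32))*(-52))) = (2 + 364)*(1/34352) + 342191/((((-23*1/38 - 8*1/14)*(-32))*(-52))) = 366*(1/34352) + 342191/((((-23/38 - 4/7)*(-32))*(-52))) = 183/17176 + 342191/((-313/266*(-32)*(-52))) = 183/17176 + 342191/(((5008/133)*(-52))) = 183/17176 + 342191/(-260416/133) = 183/17176 + 342191*(-133/260416) = 183/17176 - 45511403/260416 = -97707025225/559113152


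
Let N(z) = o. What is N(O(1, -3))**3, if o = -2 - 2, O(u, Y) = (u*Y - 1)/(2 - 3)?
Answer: -64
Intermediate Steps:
O(u, Y) = 1 - Y*u (O(u, Y) = (Y*u - 1)/(-1) = (-1 + Y*u)*(-1) = 1 - Y*u)
o = -4
N(z) = -4
N(O(1, -3))**3 = (-4)**3 = -64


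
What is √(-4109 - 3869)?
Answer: I*√7978 ≈ 89.32*I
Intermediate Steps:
√(-4109 - 3869) = √(-7978) = I*√7978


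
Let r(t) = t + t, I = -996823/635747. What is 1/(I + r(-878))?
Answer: -635747/1117368555 ≈ -0.00056897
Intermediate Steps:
I = -996823/635747 (I = -996823*1/635747 = -996823/635747 ≈ -1.5680)
r(t) = 2*t
1/(I + r(-878)) = 1/(-996823/635747 + 2*(-878)) = 1/(-996823/635747 - 1756) = 1/(-1117368555/635747) = -635747/1117368555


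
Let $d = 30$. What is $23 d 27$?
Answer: $18630$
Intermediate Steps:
$23 d 27 = 23 \cdot 30 \cdot 27 = 690 \cdot 27 = 18630$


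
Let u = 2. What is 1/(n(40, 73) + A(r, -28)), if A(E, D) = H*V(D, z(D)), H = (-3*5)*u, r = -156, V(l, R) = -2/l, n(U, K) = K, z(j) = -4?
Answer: 7/496 ≈ 0.014113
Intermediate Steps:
H = -30 (H = -3*5*2 = -15*2 = -30)
A(E, D) = 60/D (A(E, D) = -(-60)/D = 60/D)
1/(n(40, 73) + A(r, -28)) = 1/(73 + 60/(-28)) = 1/(73 + 60*(-1/28)) = 1/(73 - 15/7) = 1/(496/7) = 7/496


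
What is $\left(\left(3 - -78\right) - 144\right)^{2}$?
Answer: $3969$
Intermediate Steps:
$\left(\left(3 - -78\right) - 144\right)^{2} = \left(\left(3 + 78\right) - 144\right)^{2} = \left(81 - 144\right)^{2} = \left(-63\right)^{2} = 3969$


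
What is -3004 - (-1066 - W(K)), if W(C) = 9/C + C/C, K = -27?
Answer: -5812/3 ≈ -1937.3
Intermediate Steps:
W(C) = 1 + 9/C (W(C) = 9/C + 1 = 1 + 9/C)
-3004 - (-1066 - W(K)) = -3004 - (-1066 - (9 - 27)/(-27)) = -3004 - (-1066 - (-1)*(-18)/27) = -3004 - (-1066 - 1*⅔) = -3004 - (-1066 - ⅔) = -3004 - 1*(-3200/3) = -3004 + 3200/3 = -5812/3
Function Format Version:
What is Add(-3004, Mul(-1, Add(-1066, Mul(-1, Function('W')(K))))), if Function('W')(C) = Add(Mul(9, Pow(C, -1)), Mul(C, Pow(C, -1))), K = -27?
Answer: Rational(-5812, 3) ≈ -1937.3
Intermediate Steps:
Function('W')(C) = Add(1, Mul(9, Pow(C, -1))) (Function('W')(C) = Add(Mul(9, Pow(C, -1)), 1) = Add(1, Mul(9, Pow(C, -1))))
Add(-3004, Mul(-1, Add(-1066, Mul(-1, Function('W')(K))))) = Add(-3004, Mul(-1, Add(-1066, Mul(-1, Mul(Pow(-27, -1), Add(9, -27)))))) = Add(-3004, Mul(-1, Add(-1066, Mul(-1, Mul(Rational(-1, 27), -18))))) = Add(-3004, Mul(-1, Add(-1066, Mul(-1, Rational(2, 3))))) = Add(-3004, Mul(-1, Add(-1066, Rational(-2, 3)))) = Add(-3004, Mul(-1, Rational(-3200, 3))) = Add(-3004, Rational(3200, 3)) = Rational(-5812, 3)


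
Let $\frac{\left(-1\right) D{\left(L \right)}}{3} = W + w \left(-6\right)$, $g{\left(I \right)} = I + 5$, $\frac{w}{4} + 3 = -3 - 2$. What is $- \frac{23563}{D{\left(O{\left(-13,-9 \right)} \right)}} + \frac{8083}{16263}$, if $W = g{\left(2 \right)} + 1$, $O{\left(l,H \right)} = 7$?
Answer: $\frac{129351623}{3252600} \approx 39.769$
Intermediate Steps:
$w = -32$ ($w = -12 + 4 \left(-3 - 2\right) = -12 + 4 \left(-5\right) = -12 - 20 = -32$)
$g{\left(I \right)} = 5 + I$
$W = 8$ ($W = \left(5 + 2\right) + 1 = 7 + 1 = 8$)
$D{\left(L \right)} = -600$ ($D{\left(L \right)} = - 3 \left(8 - -192\right) = - 3 \left(8 + 192\right) = \left(-3\right) 200 = -600$)
$- \frac{23563}{D{\left(O{\left(-13,-9 \right)} \right)}} + \frac{8083}{16263} = - \frac{23563}{-600} + \frac{8083}{16263} = \left(-23563\right) \left(- \frac{1}{600}\right) + 8083 \cdot \frac{1}{16263} = \frac{23563}{600} + \frac{8083}{16263} = \frac{129351623}{3252600}$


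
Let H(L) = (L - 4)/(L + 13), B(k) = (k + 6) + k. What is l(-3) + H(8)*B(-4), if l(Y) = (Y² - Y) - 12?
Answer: -8/21 ≈ -0.38095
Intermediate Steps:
B(k) = 6 + 2*k (B(k) = (6 + k) + k = 6 + 2*k)
l(Y) = -12 + Y² - Y
H(L) = (-4 + L)/(13 + L)
l(-3) + H(8)*B(-4) = (-12 + (-3)² - 1*(-3)) + ((-4 + 8)/(13 + 8))*(6 + 2*(-4)) = (-12 + 9 + 3) + (4/21)*(6 - 8) = 0 + ((1/21)*4)*(-2) = 0 + (4/21)*(-2) = 0 - 8/21 = -8/21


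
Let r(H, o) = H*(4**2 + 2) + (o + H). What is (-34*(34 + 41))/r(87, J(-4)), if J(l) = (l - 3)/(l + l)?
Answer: -20400/13231 ≈ -1.5418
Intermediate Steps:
J(l) = (-3 + l)/(2*l) (J(l) = (-3 + l)/((2*l)) = (-3 + l)*(1/(2*l)) = (-3 + l)/(2*l))
r(H, o) = o + 19*H (r(H, o) = H*(16 + 2) + (H + o) = H*18 + (H + o) = 18*H + (H + o) = o + 19*H)
(-34*(34 + 41))/r(87, J(-4)) = (-34*(34 + 41))/((1/2)*(-3 - 4)/(-4) + 19*87) = (-34*75)/((1/2)*(-1/4)*(-7) + 1653) = -2550/(7/8 + 1653) = -2550/13231/8 = -2550*8/13231 = -20400/13231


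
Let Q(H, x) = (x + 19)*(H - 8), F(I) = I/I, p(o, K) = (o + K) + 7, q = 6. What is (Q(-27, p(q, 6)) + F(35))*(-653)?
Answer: 867837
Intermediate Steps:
p(o, K) = 7 + K + o (p(o, K) = (K + o) + 7 = 7 + K + o)
F(I) = 1
Q(H, x) = (-8 + H)*(19 + x) (Q(H, x) = (19 + x)*(-8 + H) = (-8 + H)*(19 + x))
(Q(-27, p(q, 6)) + F(35))*(-653) = ((-152 - 8*(7 + 6 + 6) + 19*(-27) - 27*(7 + 6 + 6)) + 1)*(-653) = ((-152 - 8*19 - 513 - 27*19) + 1)*(-653) = ((-152 - 152 - 513 - 513) + 1)*(-653) = (-1330 + 1)*(-653) = -1329*(-653) = 867837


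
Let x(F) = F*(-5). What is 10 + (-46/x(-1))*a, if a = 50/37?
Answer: -90/37 ≈ -2.4324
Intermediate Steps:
x(F) = -5*F
a = 50/37 (a = 50*(1/37) = 50/37 ≈ 1.3514)
10 + (-46/x(-1))*a = 10 - 46/((-5*(-1)))*(50/37) = 10 - 46/5*(50/37) = 10 - 46*1/5*(50/37) = 10 - 46/5*50/37 = 10 - 460/37 = -90/37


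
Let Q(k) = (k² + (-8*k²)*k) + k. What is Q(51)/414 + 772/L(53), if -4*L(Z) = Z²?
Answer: -495793706/193821 ≈ -2558.0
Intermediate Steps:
Q(k) = k + k² - 8*k³ (Q(k) = (k² - 8*k³) + k = k + k² - 8*k³)
L(Z) = -Z²/4
Q(51)/414 + 772/L(53) = (51*(1 + 51 - 8*51²))/414 + 772/((-¼*53²)) = (51*(1 + 51 - 8*2601))*(1/414) + 772/((-¼*2809)) = (51*(1 + 51 - 20808))*(1/414) + 772/(-2809/4) = (51*(-20756))*(1/414) + 772*(-4/2809) = -1058556*1/414 - 3088/2809 = -176426/69 - 3088/2809 = -495793706/193821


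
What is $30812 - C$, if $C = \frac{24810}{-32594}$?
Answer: $\frac{502155569}{16297} \approx 30813.0$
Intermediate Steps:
$C = - \frac{12405}{16297}$ ($C = 24810 \left(- \frac{1}{32594}\right) = - \frac{12405}{16297} \approx -0.76118$)
$30812 - C = 30812 - - \frac{12405}{16297} = 30812 + \frac{12405}{16297} = \frac{502155569}{16297}$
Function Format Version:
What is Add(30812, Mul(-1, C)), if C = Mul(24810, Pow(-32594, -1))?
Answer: Rational(502155569, 16297) ≈ 30813.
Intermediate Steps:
C = Rational(-12405, 16297) (C = Mul(24810, Rational(-1, 32594)) = Rational(-12405, 16297) ≈ -0.76118)
Add(30812, Mul(-1, C)) = Add(30812, Mul(-1, Rational(-12405, 16297))) = Add(30812, Rational(12405, 16297)) = Rational(502155569, 16297)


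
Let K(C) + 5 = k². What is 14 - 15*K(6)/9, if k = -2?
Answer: 47/3 ≈ 15.667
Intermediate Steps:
K(C) = -1 (K(C) = -5 + (-2)² = -5 + 4 = -1)
14 - 15*K(6)/9 = 14 - (-15)/9 = 14 - 15*(-⅑) = 14 + 5/3 = 47/3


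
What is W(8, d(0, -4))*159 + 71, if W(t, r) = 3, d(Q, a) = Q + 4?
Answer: 548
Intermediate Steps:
d(Q, a) = 4 + Q
W(8, d(0, -4))*159 + 71 = 3*159 + 71 = 477 + 71 = 548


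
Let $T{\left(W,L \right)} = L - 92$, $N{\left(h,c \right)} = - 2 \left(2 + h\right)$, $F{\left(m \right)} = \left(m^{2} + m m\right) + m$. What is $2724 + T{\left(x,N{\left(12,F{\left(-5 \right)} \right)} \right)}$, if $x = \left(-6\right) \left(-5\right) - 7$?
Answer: $2604$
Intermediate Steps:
$x = 23$ ($x = 30 - 7 = 23$)
$F{\left(m \right)} = m + 2 m^{2}$ ($F{\left(m \right)} = \left(m^{2} + m^{2}\right) + m = 2 m^{2} + m = m + 2 m^{2}$)
$N{\left(h,c \right)} = -4 - 2 h$
$T{\left(W,L \right)} = -92 + L$
$2724 + T{\left(x,N{\left(12,F{\left(-5 \right)} \right)} \right)} = 2724 - 120 = 2604$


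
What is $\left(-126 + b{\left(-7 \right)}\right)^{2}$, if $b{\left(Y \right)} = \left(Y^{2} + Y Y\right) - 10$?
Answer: $1444$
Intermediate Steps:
$b{\left(Y \right)} = -10 + 2 Y^{2}$ ($b{\left(Y \right)} = \left(Y^{2} + Y^{2}\right) - 10 = 2 Y^{2} - 10 = -10 + 2 Y^{2}$)
$\left(-126 + b{\left(-7 \right)}\right)^{2} = \left(-126 - \left(10 - 2 \left(-7\right)^{2}\right)\right)^{2} = \left(-126 + \left(-10 + 2 \cdot 49\right)\right)^{2} = \left(-126 + \left(-10 + 98\right)\right)^{2} = \left(-126 + 88\right)^{2} = \left(-38\right)^{2} = 1444$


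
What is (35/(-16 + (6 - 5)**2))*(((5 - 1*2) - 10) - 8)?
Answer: 35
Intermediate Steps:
(35/(-16 + (6 - 5)**2))*(((5 - 1*2) - 10) - 8) = (35/(-16 + 1**2))*(((5 - 2) - 10) - 8) = (35/(-16 + 1))*((3 - 10) - 8) = (35/(-15))*(-7 - 8) = -1/15*35*(-15) = -7/3*(-15) = 35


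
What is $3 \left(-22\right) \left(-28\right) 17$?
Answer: $31416$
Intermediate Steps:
$3 \left(-22\right) \left(-28\right) 17 = \left(-66\right) \left(-28\right) 17 = 1848 \cdot 17 = 31416$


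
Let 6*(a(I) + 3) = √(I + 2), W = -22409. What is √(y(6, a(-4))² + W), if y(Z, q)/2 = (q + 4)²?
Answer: 2*√(-453728 + 51*I*√2)/9 ≈ 0.011897 + 149.69*I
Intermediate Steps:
a(I) = -3 + √(2 + I)/6 (a(I) = -3 + √(I + 2)/6 = -3 + √(2 + I)/6)
y(Z, q) = 2*(4 + q)² (y(Z, q) = 2*(q + 4)² = 2*(4 + q)²)
√(y(6, a(-4))² + W) = √((2*(4 + (-3 + √(2 - 4)/6))²)² - 22409) = √((2*(4 + (-3 + √(-2)/6))²)² - 22409) = √((2*(4 + (-3 + (I*√2)/6))²)² - 22409) = √((2*(4 + (-3 + I*√2/6))²)² - 22409) = √((2*(1 + I*√2/6)²)² - 22409) = √(4*(1 + I*√2/6)⁴ - 22409) = √(-22409 + 4*(1 + I*√2/6)⁴)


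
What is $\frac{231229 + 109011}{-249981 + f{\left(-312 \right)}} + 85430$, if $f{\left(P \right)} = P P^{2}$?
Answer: $\frac{2615978087630}{30621309} \approx 85430.0$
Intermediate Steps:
$f{\left(P \right)} = P^{3}$
$\frac{231229 + 109011}{-249981 + f{\left(-312 \right)}} + 85430 = \frac{231229 + 109011}{-249981 + \left(-312\right)^{3}} + 85430 = \frac{340240}{-249981 - 30371328} + 85430 = \frac{340240}{-30621309} + 85430 = 340240 \left(- \frac{1}{30621309}\right) + 85430 = - \frac{340240}{30621309} + 85430 = \frac{2615978087630}{30621309}$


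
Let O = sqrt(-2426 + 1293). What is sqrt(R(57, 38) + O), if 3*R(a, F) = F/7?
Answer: sqrt(798 + 441*I*sqrt(1133))/21 ≈ 4.2142 + 3.9937*I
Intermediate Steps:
R(a, F) = F/21 (R(a, F) = (F/7)/3 = F/21)
O = I*sqrt(1133) (O = sqrt(-1133) = I*sqrt(1133) ≈ 33.66*I)
sqrt(R(57, 38) + O) = sqrt((1/21)*38 + I*sqrt(1133)) = sqrt(38/21 + I*sqrt(1133))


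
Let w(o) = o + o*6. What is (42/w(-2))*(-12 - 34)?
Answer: 138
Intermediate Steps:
w(o) = 7*o (w(o) = o + 6*o = 7*o)
(42/w(-2))*(-12 - 34) = (42/((7*(-2))))*(-12 - 34) = (42/(-14))*(-46) = (42*(-1/14))*(-46) = -3*(-46) = 138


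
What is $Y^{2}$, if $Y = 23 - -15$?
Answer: $1444$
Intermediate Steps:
$Y = 38$ ($Y = 23 + 15 = 38$)
$Y^{2} = 38^{2} = 1444$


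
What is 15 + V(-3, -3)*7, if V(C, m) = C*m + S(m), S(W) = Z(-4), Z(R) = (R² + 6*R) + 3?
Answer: 43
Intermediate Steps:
Z(R) = 3 + R² + 6*R
S(W) = -5 (S(W) = 3 + (-4)² + 6*(-4) = 3 + 16 - 24 = -5)
V(C, m) = -5 + C*m (V(C, m) = C*m - 5 = -5 + C*m)
15 + V(-3, -3)*7 = 15 + (-5 - 3*(-3))*7 = 15 + (-5 + 9)*7 = 15 + 4*7 = 15 + 28 = 43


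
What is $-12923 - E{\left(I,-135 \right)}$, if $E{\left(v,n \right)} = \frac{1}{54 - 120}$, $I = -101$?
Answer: $- \frac{852917}{66} \approx -12923.0$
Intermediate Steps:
$E{\left(v,n \right)} = - \frac{1}{66}$ ($E{\left(v,n \right)} = \frac{1}{-66} = - \frac{1}{66}$)
$-12923 - E{\left(I,-135 \right)} = -12923 - - \frac{1}{66} = -12923 + \frac{1}{66} = - \frac{852917}{66}$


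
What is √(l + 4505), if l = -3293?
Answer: 2*√303 ≈ 34.814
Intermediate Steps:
√(l + 4505) = √(-3293 + 4505) = √1212 = 2*√303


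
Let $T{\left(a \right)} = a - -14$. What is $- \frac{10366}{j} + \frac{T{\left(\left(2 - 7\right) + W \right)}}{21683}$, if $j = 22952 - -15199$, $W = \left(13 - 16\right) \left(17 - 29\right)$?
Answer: $- \frac{223049183}{827228133} \approx -0.26963$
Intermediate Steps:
$W = 36$ ($W = \left(-3\right) \left(-12\right) = 36$)
$T{\left(a \right)} = 14 + a$ ($T{\left(a \right)} = a + 14 = 14 + a$)
$j = 38151$ ($j = 22952 + 15199 = 38151$)
$- \frac{10366}{j} + \frac{T{\left(\left(2 - 7\right) + W \right)}}{21683} = - \frac{10366}{38151} + \frac{14 + \left(\left(2 - 7\right) + 36\right)}{21683} = \left(-10366\right) \frac{1}{38151} + \left(14 + \left(-5 + 36\right)\right) \frac{1}{21683} = - \frac{10366}{38151} + \left(14 + 31\right) \frac{1}{21683} = - \frac{10366}{38151} + 45 \cdot \frac{1}{21683} = - \frac{10366}{38151} + \frac{45}{21683} = - \frac{223049183}{827228133}$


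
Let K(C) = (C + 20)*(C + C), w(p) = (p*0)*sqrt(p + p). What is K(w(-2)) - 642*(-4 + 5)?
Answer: -642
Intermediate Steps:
w(p) = 0 (w(p) = 0*sqrt(2*p) = 0*(sqrt(2)*sqrt(p)) = 0)
K(C) = 2*C*(20 + C) (K(C) = (20 + C)*(2*C) = 2*C*(20 + C))
K(w(-2)) - 642*(-4 + 5) = 2*0*(20 + 0) - 642*(-4 + 5) = 2*0*20 - 642 = 0 - 214*3 = 0 - 642 = -642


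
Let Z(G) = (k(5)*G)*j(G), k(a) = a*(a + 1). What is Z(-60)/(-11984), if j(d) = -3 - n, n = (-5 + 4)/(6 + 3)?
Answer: -325/749 ≈ -0.43391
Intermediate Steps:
n = -⅑ (n = -1/9 = -1*⅑ = -⅑ ≈ -0.11111)
k(a) = a*(1 + a)
j(d) = -26/9 (j(d) = -3 - 1*(-⅑) = -3 + ⅑ = -26/9)
Z(G) = -260*G/3 (Z(G) = ((5*(1 + 5))*G)*(-26/9) = ((5*6)*G)*(-26/9) = (30*G)*(-26/9) = -260*G/3)
Z(-60)/(-11984) = -260/3*(-60)/(-11984) = 5200*(-1/11984) = -325/749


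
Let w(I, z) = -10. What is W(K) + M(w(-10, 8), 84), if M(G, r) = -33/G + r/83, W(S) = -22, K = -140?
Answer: -14681/830 ≈ -17.688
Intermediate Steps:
M(G, r) = -33/G + r/83 (M(G, r) = -33/G + r*(1/83) = -33/G + r/83)
W(K) + M(w(-10, 8), 84) = -22 + (-33/(-10) + (1/83)*84) = -22 + (-33*(-⅒) + 84/83) = -22 + (33/10 + 84/83) = -22 + 3579/830 = -14681/830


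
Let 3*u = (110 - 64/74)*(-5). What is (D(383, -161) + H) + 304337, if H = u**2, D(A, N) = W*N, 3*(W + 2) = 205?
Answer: 1341929368/4107 ≈ 3.2674e+5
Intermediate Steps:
W = 199/3 (W = -2 + (1/3)*205 = -2 + 205/3 = 199/3 ≈ 66.333)
D(A, N) = 199*N/3
u = -6730/37 (u = ((110 - 64/74)*(-5))/3 = ((110 - 1*32/37)*(-5))/3 = ((110 - 32/37)*(-5))/3 = ((4038/37)*(-5))/3 = (1/3)*(-20190/37) = -6730/37 ≈ -181.89)
H = 45292900/1369 (H = (-6730/37)**2 = 45292900/1369 ≈ 33085.)
(D(383, -161) + H) + 304337 = ((199/3)*(-161) + 45292900/1369) + 304337 = (-32039/3 + 45292900/1369) + 304337 = 92017309/4107 + 304337 = 1341929368/4107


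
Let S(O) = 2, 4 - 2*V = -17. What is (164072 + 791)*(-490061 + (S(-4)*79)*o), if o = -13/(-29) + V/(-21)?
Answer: -2343033945178/29 ≈ -8.0794e+10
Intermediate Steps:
V = 21/2 (V = 2 - 1/2*(-17) = 2 + 17/2 = 21/2 ≈ 10.500)
o = -3/58 (o = -13/(-29) + (21/2)/(-21) = -13*(-1/29) + (21/2)*(-1/21) = 13/29 - 1/2 = -3/58 ≈ -0.051724)
(164072 + 791)*(-490061 + (S(-4)*79)*o) = (164072 + 791)*(-490061 + (2*79)*(-3/58)) = 164863*(-490061 + 158*(-3/58)) = 164863*(-490061 - 237/29) = 164863*(-14212006/29) = -2343033945178/29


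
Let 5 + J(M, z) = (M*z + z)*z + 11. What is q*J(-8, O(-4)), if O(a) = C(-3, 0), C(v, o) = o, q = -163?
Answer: -978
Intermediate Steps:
O(a) = 0
J(M, z) = 6 + z*(z + M*z) (J(M, z) = -5 + ((M*z + z)*z + 11) = -5 + ((z + M*z)*z + 11) = -5 + (z*(z + M*z) + 11) = -5 + (11 + z*(z + M*z)) = 6 + z*(z + M*z))
q*J(-8, O(-4)) = -163*(6 + 0² - 8*0²) = -163*(6 + 0 - 8*0) = -163*(6 + 0 + 0) = -163*6 = -978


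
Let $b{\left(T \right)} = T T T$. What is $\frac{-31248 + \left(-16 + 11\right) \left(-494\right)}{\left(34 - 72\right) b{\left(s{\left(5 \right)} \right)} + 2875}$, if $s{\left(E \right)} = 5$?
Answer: $\frac{28778}{1875} \approx 15.348$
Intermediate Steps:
$b{\left(T \right)} = T^{3}$ ($b{\left(T \right)} = T^{2} T = T^{3}$)
$\frac{-31248 + \left(-16 + 11\right) \left(-494\right)}{\left(34 - 72\right) b{\left(s{\left(5 \right)} \right)} + 2875} = \frac{-31248 + \left(-16 + 11\right) \left(-494\right)}{\left(34 - 72\right) 5^{3} + 2875} = \frac{-31248 - -2470}{\left(-38\right) 125 + 2875} = \frac{-31248 + 2470}{-4750 + 2875} = - \frac{28778}{-1875} = \left(-28778\right) \left(- \frac{1}{1875}\right) = \frac{28778}{1875}$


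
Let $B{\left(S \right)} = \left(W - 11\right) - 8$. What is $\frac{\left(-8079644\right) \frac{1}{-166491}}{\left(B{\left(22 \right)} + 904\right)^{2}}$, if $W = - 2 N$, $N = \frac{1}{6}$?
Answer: $\frac{2019911}{32575425571} \approx 6.2007 \cdot 10^{-5}$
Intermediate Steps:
$N = \frac{1}{6} \approx 0.16667$
$W = - \frac{1}{3}$ ($W = \left(-2\right) \frac{1}{6} = - \frac{1}{3} \approx -0.33333$)
$B{\left(S \right)} = - \frac{58}{3}$ ($B{\left(S \right)} = \left(- \frac{1}{3} - 11\right) - 8 = - \frac{34}{3} - 8 = - \frac{58}{3}$)
$\frac{\left(-8079644\right) \frac{1}{-166491}}{\left(B{\left(22 \right)} + 904\right)^{2}} = \frac{\left(-8079644\right) \frac{1}{-166491}}{\left(- \frac{58}{3} + 904\right)^{2}} = \frac{\left(-8079644\right) \left(- \frac{1}{166491}\right)}{\left(\frac{2654}{3}\right)^{2}} = \frac{8079644}{166491 \cdot \frac{7043716}{9}} = \frac{8079644}{166491} \cdot \frac{9}{7043716} = \frac{2019911}{32575425571}$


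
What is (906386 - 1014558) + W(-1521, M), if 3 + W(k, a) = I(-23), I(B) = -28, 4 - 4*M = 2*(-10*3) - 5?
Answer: -108203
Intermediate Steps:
M = 69/4 (M = 1 - (2*(-10*3) - 5)/4 = 1 - (2*(-30) - 5)/4 = 1 - (-60 - 5)/4 = 1 - ¼*(-65) = 1 + 65/4 = 69/4 ≈ 17.250)
W(k, a) = -31 (W(k, a) = -3 - 28 = -31)
(906386 - 1014558) + W(-1521, M) = (906386 - 1014558) - 31 = -108172 - 31 = -108203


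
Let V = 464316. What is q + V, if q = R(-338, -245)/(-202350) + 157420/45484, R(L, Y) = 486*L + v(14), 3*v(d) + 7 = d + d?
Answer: 1068364661000681/2300921850 ≈ 4.6432e+5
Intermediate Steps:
v(d) = -7/3 + 2*d/3 (v(d) = -7/3 + (d + d)/3 = -7/3 + (2*d)/3 = -7/3 + 2*d/3)
R(L, Y) = 7 + 486*L (R(L, Y) = 486*L + (-7/3 + (⅔)*14) = 486*L + (-7/3 + 28/3) = 486*L + 7 = 7 + 486*L)
q = 9831296081/2300921850 (q = (7 + 486*(-338))/(-202350) + 157420/45484 = (7 - 164268)*(-1/202350) + 157420*(1/45484) = -164261*(-1/202350) + 39355/11371 = 164261/202350 + 39355/11371 = 9831296081/2300921850 ≈ 4.2728)
q + V = 9831296081/2300921850 + 464316 = 1068364661000681/2300921850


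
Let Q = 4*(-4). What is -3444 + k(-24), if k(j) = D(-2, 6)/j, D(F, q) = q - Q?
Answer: -41339/12 ≈ -3444.9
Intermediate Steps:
Q = -16
D(F, q) = 16 + q (D(F, q) = q - 1*(-16) = q + 16 = 16 + q)
k(j) = 22/j (k(j) = (16 + 6)/j = 22/j)
-3444 + k(-24) = -3444 + 22/(-24) = -3444 + 22*(-1/24) = -3444 - 11/12 = -41339/12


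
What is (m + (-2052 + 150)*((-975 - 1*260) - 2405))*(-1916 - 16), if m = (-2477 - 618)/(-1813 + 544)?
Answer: -5657955647260/423 ≈ -1.3376e+10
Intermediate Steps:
m = 3095/1269 (m = -3095/(-1269) = -3095*(-1/1269) = 3095/1269 ≈ 2.4389)
(m + (-2052 + 150)*((-975 - 1*260) - 2405))*(-1916 - 16) = (3095/1269 + (-2052 + 150)*((-975 - 1*260) - 2405))*(-1916 - 16) = (3095/1269 - 1902*((-975 - 260) - 2405))*(-1932) = (3095/1269 - 1902*(-1235 - 2405))*(-1932) = (3095/1269 - 1902*(-3640))*(-1932) = (3095/1269 + 6923280)*(-1932) = (8785645415/1269)*(-1932) = -5657955647260/423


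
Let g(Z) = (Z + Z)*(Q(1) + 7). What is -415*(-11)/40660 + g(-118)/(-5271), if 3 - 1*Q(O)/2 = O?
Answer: 25923095/42863772 ≈ 0.60478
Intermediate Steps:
Q(O) = 6 - 2*O
g(Z) = 22*Z (g(Z) = (Z + Z)*((6 - 2*1) + 7) = (2*Z)*((6 - 2) + 7) = (2*Z)*(4 + 7) = (2*Z)*11 = 22*Z)
-415*(-11)/40660 + g(-118)/(-5271) = -415*(-11)/40660 + (22*(-118))/(-5271) = 4565*(1/40660) - 2596*(-1/5271) = 913/8132 + 2596/5271 = 25923095/42863772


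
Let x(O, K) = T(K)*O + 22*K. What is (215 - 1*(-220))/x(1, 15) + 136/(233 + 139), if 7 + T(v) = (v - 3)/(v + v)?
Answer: 85751/50127 ≈ 1.7107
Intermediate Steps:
T(v) = -7 + (-3 + v)/(2*v) (T(v) = -7 + (v - 3)/(v + v) = -7 + (-3 + v)/((2*v)) = -7 + (-3 + v)*(1/(2*v)) = -7 + (-3 + v)/(2*v))
x(O, K) = 22*K + O*(-3 - 13*K)/(2*K) (x(O, K) = ((-3 - 13*K)/(2*K))*O + 22*K = O*(-3 - 13*K)/(2*K) + 22*K = 22*K + O*(-3 - 13*K)/(2*K))
(215 - 1*(-220))/x(1, 15) + 136/(233 + 139) = (215 - 1*(-220))/(((1/2)*(44*15**2 - 1*1*(3 + 13*15))/15)) + 136/(233 + 139) = (215 + 220)/(((1/2)*(1/15)*(44*225 - 1*1*(3 + 195)))) + 136/372 = 435/(((1/2)*(1/15)*(9900 - 1*1*198))) + 136*(1/372) = 435/(((1/2)*(1/15)*(9900 - 198))) + 34/93 = 435/(((1/2)*(1/15)*9702)) + 34/93 = 435/(1617/5) + 34/93 = 435*(5/1617) + 34/93 = 725/539 + 34/93 = 85751/50127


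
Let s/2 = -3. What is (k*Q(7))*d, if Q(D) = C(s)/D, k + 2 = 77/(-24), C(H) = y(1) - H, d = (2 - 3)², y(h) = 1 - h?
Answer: -125/28 ≈ -4.4643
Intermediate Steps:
s = -6 (s = 2*(-3) = -6)
d = 1 (d = (-1)² = 1)
C(H) = -H (C(H) = (1 - 1*1) - H = (1 - 1) - H = 0 - H = -H)
k = -125/24 (k = -2 + 77/(-24) = -2 + 77*(-1/24) = -2 - 77/24 = -125/24 ≈ -5.2083)
Q(D) = 6/D (Q(D) = (-1*(-6))/D = 6/D)
(k*Q(7))*d = -125/(4*7)*1 = -125/24*6/7*1 = -125/28*1 = -125/28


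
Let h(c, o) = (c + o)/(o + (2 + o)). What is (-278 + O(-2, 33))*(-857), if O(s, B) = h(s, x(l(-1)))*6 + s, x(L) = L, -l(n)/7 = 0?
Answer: 245102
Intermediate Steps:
l(n) = 0 (l(n) = -7*0 = 0)
h(c, o) = (c + o)/(2 + 2*o)
O(s, B) = 4*s (O(s, B) = ((s + 0)/(2*(1 + 0)))*6 + s = ((½)*s/1)*6 + s = ((½)*1*s)*6 + s = (s/2)*6 + s = 3*s + s = 4*s)
(-278 + O(-2, 33))*(-857) = (-278 + 4*(-2))*(-857) = (-278 - 8)*(-857) = -286*(-857) = 245102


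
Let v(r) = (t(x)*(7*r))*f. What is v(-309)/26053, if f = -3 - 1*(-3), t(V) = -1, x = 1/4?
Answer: 0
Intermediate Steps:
x = ¼ ≈ 0.25000
f = 0 (f = -3 + 3 = 0)
v(r) = 0 (v(r) = -7*r*0 = 0)
v(-309)/26053 = 0/26053 = 0*(1/26053) = 0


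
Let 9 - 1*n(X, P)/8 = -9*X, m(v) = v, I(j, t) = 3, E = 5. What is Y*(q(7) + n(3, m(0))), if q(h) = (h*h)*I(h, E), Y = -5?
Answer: -2175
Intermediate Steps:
n(X, P) = 72 + 72*X (n(X, P) = 72 - (-72)*X = 72 + 72*X)
q(h) = 3*h² (q(h) = (h*h)*3 = h²*3 = 3*h²)
Y*(q(7) + n(3, m(0))) = -5*(3*7² + (72 + 72*3)) = -5*(3*49 + (72 + 216)) = -5*(147 + 288) = -5*435 = -2175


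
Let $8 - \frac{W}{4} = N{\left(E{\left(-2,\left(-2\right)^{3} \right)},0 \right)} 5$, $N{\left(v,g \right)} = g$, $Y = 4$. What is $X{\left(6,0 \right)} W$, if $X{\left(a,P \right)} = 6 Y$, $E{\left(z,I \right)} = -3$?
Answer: $768$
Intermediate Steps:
$X{\left(a,P \right)} = 24$ ($X{\left(a,P \right)} = 6 \cdot 4 = 24$)
$W = 32$ ($W = 32 - 4 \cdot 0 \cdot 5 = 32 - 0 = 32 + 0 = 32$)
$X{\left(6,0 \right)} W = 24 \cdot 32 = 768$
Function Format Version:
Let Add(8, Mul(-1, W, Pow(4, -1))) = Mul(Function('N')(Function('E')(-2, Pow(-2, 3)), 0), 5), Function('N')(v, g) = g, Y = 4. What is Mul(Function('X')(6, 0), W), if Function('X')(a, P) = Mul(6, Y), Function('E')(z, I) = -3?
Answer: 768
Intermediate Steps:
Function('X')(a, P) = 24 (Function('X')(a, P) = Mul(6, 4) = 24)
W = 32 (W = Add(32, Mul(-4, Mul(0, 5))) = Add(32, Mul(-4, 0)) = Add(32, 0) = 32)
Mul(Function('X')(6, 0), W) = Mul(24, 32) = 768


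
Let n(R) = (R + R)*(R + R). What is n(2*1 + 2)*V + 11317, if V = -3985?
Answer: -243723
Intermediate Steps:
n(R) = 4*R² (n(R) = (2*R)*(2*R) = 4*R²)
n(2*1 + 2)*V + 11317 = (4*(2*1 + 2)²)*(-3985) + 11317 = (4*(2 + 2)²)*(-3985) + 11317 = (4*4²)*(-3985) + 11317 = (4*16)*(-3985) + 11317 = 64*(-3985) + 11317 = -255040 + 11317 = -243723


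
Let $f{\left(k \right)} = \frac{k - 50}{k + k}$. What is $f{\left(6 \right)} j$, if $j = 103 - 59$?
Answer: $- \frac{484}{3} \approx -161.33$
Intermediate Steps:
$j = 44$ ($j = 103 - 59 = 44$)
$f{\left(k \right)} = \frac{-50 + k}{2 k}$
$f{\left(6 \right)} j = \frac{-50 + 6}{2 \cdot 6} \cdot 44 = \frac{1}{2} \cdot \frac{1}{6} \left(-44\right) 44 = \left(- \frac{11}{3}\right) 44 = - \frac{484}{3}$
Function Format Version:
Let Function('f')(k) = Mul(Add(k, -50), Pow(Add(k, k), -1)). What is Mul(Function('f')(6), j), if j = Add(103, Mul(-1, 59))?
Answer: Rational(-484, 3) ≈ -161.33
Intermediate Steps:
j = 44 (j = Add(103, -59) = 44)
Function('f')(k) = Mul(Rational(1, 2), Pow(k, -1), Add(-50, k)) (Function('f')(k) = Mul(Add(-50, k), Pow(Mul(2, k), -1)) = Mul(Add(-50, k), Mul(Rational(1, 2), Pow(k, -1))) = Mul(Rational(1, 2), Pow(k, -1), Add(-50, k)))
Mul(Function('f')(6), j) = Mul(Mul(Rational(1, 2), Pow(6, -1), Add(-50, 6)), 44) = Mul(Mul(Rational(1, 2), Rational(1, 6), -44), 44) = Mul(Rational(-11, 3), 44) = Rational(-484, 3)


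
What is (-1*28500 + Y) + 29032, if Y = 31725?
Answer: 32257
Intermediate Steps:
(-1*28500 + Y) + 29032 = (-1*28500 + 31725) + 29032 = (-28500 + 31725) + 29032 = 3225 + 29032 = 32257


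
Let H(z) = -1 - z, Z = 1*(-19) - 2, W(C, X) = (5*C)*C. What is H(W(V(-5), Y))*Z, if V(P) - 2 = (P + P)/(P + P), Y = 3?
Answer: 966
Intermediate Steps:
V(P) = 3 (V(P) = 2 + (P + P)/(P + P) = 2 + (2*P)/((2*P)) = 2 + (2*P)*(1/(2*P)) = 2 + 1 = 3)
W(C, X) = 5*C**2
Z = -21 (Z = -19 - 2 = -21)
H(W(V(-5), Y))*Z = (-1 - 5*3**2)*(-21) = (-1 - 5*9)*(-21) = (-1 - 1*45)*(-21) = (-1 - 45)*(-21) = -46*(-21) = 966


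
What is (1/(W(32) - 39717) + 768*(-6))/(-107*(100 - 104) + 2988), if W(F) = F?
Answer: -182868481/135563960 ≈ -1.3489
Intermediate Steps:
(1/(W(32) - 39717) + 768*(-6))/(-107*(100 - 104) + 2988) = (1/(32 - 39717) + 768*(-6))/(-107*(100 - 104) + 2988) = (1/(-39685) - 4608)/(-107*(-4) + 2988) = (-1/39685 - 4608)/(428 + 2988) = -182868481/39685/3416 = -182868481/39685*1/3416 = -182868481/135563960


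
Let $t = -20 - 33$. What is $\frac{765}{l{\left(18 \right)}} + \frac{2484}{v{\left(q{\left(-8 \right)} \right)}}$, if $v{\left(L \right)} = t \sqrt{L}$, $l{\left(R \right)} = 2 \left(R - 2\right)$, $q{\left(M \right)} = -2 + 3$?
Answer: $- \frac{38943}{1696} \approx -22.962$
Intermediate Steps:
$q{\left(M \right)} = 1$
$t = -53$
$l{\left(R \right)} = -4 + 2 R$ ($l{\left(R \right)} = 2 \left(-2 + R\right) = -4 + 2 R$)
$v{\left(L \right)} = - 53 \sqrt{L}$
$\frac{765}{l{\left(18 \right)}} + \frac{2484}{v{\left(q{\left(-8 \right)} \right)}} = \frac{765}{-4 + 2 \cdot 18} + \frac{2484}{\left(-53\right) \sqrt{1}} = \frac{765}{-4 + 36} + \frac{2484}{\left(-53\right) 1} = \frac{765}{32} + \frac{2484}{-53} = 765 \cdot \frac{1}{32} + 2484 \left(- \frac{1}{53}\right) = \frac{765}{32} - \frac{2484}{53} = - \frac{38943}{1696}$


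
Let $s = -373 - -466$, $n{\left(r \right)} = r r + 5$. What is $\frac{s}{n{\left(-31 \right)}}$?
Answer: $\frac{31}{322} \approx 0.096273$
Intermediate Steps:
$n{\left(r \right)} = 5 + r^{2}$ ($n{\left(r \right)} = r^{2} + 5 = 5 + r^{2}$)
$s = 93$ ($s = -373 + 466 = 93$)
$\frac{s}{n{\left(-31 \right)}} = \frac{93}{5 + \left(-31\right)^{2}} = \frac{93}{5 + 961} = \frac{93}{966} = 93 \cdot \frac{1}{966} = \frac{31}{322}$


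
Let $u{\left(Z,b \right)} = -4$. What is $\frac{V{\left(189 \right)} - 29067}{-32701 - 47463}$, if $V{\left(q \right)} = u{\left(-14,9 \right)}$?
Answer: $\frac{4153}{11452} \approx 0.36264$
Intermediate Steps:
$V{\left(q \right)} = -4$
$\frac{V{\left(189 \right)} - 29067}{-32701 - 47463} = \frac{-4 - 29067}{-32701 - 47463} = - \frac{29071}{-80164} = \left(-29071\right) \left(- \frac{1}{80164}\right) = \frac{4153}{11452}$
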